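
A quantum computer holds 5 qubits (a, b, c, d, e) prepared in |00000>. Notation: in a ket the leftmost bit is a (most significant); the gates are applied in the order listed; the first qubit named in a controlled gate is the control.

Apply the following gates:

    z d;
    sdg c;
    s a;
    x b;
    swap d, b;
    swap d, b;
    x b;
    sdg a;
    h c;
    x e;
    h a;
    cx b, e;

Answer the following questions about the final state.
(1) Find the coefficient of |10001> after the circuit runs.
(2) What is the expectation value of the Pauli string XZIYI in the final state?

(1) |10001> carries amplitude 1/2 in the final state. Key observation: gates 3-8 undo each other exactly, leaving only the rest of the circuit to track.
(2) The observable XZIYI averages to 0.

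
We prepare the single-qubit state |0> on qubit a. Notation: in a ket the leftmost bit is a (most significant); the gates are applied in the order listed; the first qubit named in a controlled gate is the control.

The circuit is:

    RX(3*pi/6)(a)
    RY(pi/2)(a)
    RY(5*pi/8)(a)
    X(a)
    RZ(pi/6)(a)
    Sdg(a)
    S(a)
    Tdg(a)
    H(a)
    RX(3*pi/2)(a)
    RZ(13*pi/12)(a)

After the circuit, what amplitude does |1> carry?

The amplitude on |1> is -exp(11*I*pi/24)*cos(5*pi/16)/2 - I*exp(11*I*pi/24)*sin(5*pi/16)/2 + I*exp(3*I*pi/8)*sin(5*pi/16)/2 + exp(3*I*pi/8)*cos(5*pi/16)/2.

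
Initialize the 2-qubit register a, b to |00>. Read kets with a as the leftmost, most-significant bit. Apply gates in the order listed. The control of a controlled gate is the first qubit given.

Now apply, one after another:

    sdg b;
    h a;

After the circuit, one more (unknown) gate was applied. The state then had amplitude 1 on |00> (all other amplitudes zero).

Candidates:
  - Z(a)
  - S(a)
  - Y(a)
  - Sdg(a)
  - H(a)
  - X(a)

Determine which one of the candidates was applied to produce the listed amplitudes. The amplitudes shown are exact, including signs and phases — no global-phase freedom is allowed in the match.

The applied gate was H(a).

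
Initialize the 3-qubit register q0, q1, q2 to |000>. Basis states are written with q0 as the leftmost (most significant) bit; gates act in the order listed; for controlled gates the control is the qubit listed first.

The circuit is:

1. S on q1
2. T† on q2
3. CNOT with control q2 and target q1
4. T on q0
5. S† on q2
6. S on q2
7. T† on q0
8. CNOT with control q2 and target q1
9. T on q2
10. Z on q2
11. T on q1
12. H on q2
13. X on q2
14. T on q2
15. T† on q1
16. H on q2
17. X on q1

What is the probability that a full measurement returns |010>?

Outcome |010> occurs with probability sqrt(2)/4 + 1/2.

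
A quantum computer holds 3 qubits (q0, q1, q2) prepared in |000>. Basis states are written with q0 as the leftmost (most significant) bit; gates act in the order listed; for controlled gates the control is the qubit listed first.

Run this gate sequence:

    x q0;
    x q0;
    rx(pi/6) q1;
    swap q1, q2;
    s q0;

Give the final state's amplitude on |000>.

|000> carries amplitude sqrt(2)/4 + sqrt(6)/4 in the final state. Key observation: steps 1-2 multiply out to the identity, so the circuit reduces to the remaining gates.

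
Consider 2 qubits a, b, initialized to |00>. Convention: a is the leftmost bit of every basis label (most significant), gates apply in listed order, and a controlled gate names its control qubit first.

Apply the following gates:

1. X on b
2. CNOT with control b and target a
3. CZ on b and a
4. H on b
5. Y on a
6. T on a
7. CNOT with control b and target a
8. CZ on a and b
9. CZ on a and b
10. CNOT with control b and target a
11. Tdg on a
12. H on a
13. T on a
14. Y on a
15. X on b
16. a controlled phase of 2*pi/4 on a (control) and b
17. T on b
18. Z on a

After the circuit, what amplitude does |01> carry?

The final state's coefficient on |01> equals I/2. Key observation: steps 6-11 multiply out to the identity, so the circuit reduces to the remaining gates.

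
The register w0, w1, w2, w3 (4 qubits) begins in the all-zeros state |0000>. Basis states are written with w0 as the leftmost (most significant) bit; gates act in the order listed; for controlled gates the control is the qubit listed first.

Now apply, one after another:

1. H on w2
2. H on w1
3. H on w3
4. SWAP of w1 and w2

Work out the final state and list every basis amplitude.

The final amplitudes are sqrt(2)/4 on |0000>, sqrt(2)/4 on |0001>, sqrt(2)/4 on |0010>, sqrt(2)/4 on |0011>, sqrt(2)/4 on |0100>, sqrt(2)/4 on |0101>, sqrt(2)/4 on |0110>, sqrt(2)/4 on |0111>, 0 on |1000>, 0 on |1001>, 0 on |1010>, 0 on |1011>, 0 on |1100>, 0 on |1101>, 0 on |1110>, 0 on |1111>.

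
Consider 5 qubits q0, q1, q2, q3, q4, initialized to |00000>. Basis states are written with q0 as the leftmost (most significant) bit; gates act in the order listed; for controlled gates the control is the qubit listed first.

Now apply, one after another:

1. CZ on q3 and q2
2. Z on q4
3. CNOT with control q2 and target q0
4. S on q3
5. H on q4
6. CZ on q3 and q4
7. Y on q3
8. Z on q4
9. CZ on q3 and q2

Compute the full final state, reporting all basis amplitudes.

The final amplitudes are sqrt(2)*I/2 on |00010>, -sqrt(2)*I/2 on |00011>, and 0 on every other basis state.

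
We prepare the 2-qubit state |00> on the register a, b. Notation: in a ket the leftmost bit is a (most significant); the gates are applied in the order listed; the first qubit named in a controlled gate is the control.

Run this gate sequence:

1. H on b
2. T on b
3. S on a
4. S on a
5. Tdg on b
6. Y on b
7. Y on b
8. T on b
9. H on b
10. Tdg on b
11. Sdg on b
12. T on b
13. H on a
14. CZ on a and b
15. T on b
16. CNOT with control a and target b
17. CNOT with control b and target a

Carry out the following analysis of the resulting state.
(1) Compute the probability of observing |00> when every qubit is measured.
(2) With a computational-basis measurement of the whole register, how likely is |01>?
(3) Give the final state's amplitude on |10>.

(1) The probability of measuring |00> is sqrt(2)/8 + 1/4. Key observation: the block from step 5 through step 8 cancels to the identity and can be dropped.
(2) Outcome |01> occurs with probability sqrt(2)/8 + 1/4.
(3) |10> carries amplitude sqrt(2)*(1 + exp(3*I*pi/4))/4 in the final state.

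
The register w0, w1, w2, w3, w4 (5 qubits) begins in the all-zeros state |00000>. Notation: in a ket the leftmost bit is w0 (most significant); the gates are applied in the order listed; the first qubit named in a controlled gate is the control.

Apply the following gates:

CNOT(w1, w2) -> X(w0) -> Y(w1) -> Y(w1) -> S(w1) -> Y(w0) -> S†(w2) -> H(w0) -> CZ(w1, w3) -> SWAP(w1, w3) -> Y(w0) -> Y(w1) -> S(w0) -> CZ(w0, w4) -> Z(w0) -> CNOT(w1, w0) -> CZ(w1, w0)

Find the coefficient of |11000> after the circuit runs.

|11000> carries amplitude sqrt(2)*I/2 in the final state.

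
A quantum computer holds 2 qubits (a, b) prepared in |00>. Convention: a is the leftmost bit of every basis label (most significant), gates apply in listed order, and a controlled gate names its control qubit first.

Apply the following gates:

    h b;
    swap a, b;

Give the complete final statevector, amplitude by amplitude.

The final amplitudes are sqrt(2)/2 on |00>, 0 on |01>, sqrt(2)/2 on |10>, 0 on |11>.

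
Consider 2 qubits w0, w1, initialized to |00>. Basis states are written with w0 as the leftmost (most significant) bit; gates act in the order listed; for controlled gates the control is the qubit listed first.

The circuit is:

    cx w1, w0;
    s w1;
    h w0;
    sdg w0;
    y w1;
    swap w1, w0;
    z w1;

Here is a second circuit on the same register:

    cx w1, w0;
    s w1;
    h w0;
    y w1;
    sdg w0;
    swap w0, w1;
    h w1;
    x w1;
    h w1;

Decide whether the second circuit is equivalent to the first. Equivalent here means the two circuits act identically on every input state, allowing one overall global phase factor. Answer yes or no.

Yes, they are equivalent — the unitaries differ by at most a global phase.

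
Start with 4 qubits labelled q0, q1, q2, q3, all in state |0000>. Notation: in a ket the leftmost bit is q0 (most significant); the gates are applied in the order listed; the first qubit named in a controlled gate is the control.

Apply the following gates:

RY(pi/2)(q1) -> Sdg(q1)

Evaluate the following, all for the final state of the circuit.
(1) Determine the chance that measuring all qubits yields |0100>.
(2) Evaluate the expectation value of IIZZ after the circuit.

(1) Outcome |0100> occurs with probability 1/2.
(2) In the final state, IIZZ has expectation 1.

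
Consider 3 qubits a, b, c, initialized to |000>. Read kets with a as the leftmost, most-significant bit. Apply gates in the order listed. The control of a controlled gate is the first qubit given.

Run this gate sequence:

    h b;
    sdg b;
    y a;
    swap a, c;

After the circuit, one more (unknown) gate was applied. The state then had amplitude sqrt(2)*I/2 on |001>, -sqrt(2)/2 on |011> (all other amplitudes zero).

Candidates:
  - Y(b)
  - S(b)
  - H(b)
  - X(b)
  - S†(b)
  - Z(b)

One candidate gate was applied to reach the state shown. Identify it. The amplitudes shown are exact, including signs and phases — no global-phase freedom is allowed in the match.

The applied gate was Z(b).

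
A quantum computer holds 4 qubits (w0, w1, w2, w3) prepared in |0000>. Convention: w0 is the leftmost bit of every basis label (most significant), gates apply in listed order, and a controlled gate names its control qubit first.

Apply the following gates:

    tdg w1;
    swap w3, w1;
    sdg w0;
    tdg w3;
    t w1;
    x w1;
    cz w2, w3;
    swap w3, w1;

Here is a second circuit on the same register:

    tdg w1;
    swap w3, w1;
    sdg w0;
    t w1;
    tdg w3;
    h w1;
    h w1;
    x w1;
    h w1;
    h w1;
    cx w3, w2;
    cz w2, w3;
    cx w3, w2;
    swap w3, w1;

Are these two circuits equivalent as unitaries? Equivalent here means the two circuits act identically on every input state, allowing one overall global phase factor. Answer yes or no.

No: there is an input state on which the two circuits produce genuinely different outputs (not merely differing by a phase).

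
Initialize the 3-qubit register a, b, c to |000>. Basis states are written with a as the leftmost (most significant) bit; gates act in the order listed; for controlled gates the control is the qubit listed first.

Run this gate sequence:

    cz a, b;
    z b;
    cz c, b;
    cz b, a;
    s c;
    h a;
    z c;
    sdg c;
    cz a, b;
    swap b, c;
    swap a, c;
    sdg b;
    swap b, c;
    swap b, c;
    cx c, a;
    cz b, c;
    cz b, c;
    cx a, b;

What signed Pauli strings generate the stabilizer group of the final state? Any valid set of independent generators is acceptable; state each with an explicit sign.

The final state is stabilized by the group generated by +XXX, +ZIZ, +IZZ; other independent generating sets are equally valid. Key observation: steps 16-17 multiply out to the identity, so the circuit reduces to the remaining gates.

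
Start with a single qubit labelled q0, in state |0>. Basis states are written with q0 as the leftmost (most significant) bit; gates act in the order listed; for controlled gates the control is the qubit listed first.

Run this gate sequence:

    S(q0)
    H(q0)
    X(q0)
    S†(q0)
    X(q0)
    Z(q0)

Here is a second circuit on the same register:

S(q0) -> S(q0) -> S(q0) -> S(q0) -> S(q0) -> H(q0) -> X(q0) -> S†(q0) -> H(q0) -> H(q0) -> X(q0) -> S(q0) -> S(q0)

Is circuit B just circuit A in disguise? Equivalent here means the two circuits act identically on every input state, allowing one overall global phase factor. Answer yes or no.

Yes, they are equivalent — the unitaries differ by at most a global phase.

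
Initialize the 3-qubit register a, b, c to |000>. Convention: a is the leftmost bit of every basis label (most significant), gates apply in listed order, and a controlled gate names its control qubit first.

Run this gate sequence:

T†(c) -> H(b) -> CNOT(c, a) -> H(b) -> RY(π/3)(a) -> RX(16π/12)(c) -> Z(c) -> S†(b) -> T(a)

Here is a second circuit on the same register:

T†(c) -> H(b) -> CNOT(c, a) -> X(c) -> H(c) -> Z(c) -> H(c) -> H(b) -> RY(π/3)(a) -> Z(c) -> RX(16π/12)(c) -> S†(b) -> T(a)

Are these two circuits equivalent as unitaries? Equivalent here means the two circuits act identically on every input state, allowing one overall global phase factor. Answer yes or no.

No: there is an input state on which the two circuits produce genuinely different outputs (not merely differing by a phase).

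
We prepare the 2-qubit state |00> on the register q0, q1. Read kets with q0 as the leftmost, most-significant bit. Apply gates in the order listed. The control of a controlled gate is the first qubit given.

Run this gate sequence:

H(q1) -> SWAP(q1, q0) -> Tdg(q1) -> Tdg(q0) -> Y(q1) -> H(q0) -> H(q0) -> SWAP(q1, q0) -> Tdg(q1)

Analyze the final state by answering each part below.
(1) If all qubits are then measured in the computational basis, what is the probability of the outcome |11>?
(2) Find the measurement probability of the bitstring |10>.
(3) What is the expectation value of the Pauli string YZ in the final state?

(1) A full measurement returns |11> with probability 1/2.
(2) A full measurement returns |10> with probability 1/2.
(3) In the final state, YZ has expectation 0.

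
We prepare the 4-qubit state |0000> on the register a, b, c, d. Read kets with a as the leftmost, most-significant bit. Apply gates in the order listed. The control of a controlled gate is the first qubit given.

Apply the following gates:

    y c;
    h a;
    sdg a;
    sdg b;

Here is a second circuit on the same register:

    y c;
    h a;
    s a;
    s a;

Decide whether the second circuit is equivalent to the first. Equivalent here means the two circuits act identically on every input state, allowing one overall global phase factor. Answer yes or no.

No, they are not equivalent — no single phase factor reconciles the two unitaries.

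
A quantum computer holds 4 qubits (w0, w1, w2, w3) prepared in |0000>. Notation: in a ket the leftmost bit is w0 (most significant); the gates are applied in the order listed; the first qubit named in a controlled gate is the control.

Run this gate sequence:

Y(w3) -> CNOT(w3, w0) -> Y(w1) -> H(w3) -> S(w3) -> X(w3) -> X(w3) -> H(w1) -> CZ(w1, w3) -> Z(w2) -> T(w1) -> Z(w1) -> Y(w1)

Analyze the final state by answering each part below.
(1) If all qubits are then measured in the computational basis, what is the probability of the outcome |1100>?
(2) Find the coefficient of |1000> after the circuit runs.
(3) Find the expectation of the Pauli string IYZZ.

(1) A full measurement returns |1100> with probability 1/4.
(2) The final state's coefficient on |1000> equals exp(3*I*pi/4)/2.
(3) The observable IYZZ averages to sqrt(2)/2.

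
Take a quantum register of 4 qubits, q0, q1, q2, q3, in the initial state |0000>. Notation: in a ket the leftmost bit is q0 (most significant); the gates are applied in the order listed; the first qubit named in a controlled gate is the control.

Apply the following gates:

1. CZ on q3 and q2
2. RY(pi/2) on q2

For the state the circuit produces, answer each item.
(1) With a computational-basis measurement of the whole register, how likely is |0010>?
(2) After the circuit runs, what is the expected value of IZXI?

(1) A full measurement returns |0010> with probability 1/2.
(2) The expectation value of IZXI is 1.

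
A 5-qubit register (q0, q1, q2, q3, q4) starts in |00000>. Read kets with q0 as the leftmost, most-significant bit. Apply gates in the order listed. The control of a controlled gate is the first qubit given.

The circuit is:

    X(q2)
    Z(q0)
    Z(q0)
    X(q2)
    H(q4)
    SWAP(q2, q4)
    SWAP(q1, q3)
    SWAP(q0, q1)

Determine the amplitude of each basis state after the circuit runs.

The final amplitudes are sqrt(2)/2 on |00000>, sqrt(2)/2 on |00100>, and 0 on every other basis state. Key observation: the block from step 1 through step 4 cancels to the identity and can be dropped.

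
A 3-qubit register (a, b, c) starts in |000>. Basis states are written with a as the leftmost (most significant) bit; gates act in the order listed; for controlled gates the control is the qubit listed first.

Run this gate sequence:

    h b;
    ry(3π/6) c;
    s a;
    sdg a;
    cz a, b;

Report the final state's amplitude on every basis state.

The resulting statevector has amplitude 1/2 on |000>, 1/2 on |001>, 1/2 on |010>, 1/2 on |011>, 0 on |100>, 0 on |101>, 0 on |110>, 0 on |111>. Key observation: the block from step 3 through step 4 cancels to the identity and can be dropped.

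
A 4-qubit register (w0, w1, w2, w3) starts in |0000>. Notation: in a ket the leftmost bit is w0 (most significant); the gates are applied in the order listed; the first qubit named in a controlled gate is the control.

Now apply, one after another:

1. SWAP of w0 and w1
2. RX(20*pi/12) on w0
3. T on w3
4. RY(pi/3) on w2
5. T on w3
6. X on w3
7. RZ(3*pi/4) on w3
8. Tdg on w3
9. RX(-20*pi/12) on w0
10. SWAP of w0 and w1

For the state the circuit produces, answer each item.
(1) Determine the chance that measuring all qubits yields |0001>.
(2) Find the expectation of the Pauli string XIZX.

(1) A full measurement returns |0001> with probability 3/4.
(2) In the final state, XIZX has expectation 0.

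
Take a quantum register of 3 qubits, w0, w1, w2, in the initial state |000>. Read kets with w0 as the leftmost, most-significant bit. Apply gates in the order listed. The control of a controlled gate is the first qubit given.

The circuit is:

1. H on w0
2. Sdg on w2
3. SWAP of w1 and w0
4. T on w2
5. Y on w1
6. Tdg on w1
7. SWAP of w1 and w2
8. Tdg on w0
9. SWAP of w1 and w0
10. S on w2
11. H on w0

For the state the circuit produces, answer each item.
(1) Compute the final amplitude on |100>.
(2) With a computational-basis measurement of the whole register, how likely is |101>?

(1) The amplitude on |100> is -I/2.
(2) Outcome |101> occurs with probability 1/4.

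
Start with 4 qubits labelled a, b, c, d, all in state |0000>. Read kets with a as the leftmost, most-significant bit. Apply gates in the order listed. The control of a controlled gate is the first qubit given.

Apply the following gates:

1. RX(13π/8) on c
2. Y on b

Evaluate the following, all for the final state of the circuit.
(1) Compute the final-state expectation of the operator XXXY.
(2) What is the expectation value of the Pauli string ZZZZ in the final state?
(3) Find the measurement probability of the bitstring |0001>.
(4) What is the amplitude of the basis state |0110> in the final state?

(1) In the final state, XXXY has expectation 0.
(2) In the final state, ZZZZ has expectation -sqrt(2 - sqrt(2))/2.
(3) The probability of measuring |0001> is 0.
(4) The amplitude on |0110> is sin(3*pi/16).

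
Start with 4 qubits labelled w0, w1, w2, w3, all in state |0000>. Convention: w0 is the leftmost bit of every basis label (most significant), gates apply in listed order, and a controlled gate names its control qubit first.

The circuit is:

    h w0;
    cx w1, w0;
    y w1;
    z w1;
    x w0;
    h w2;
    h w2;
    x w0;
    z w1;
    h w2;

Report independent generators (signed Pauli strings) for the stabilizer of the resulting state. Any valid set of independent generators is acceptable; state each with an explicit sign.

The final state is stabilized by the group generated by +XIII, +IIXI, -IZII, +IIIZ; other independent generating sets are equally valid. Key observation: the block from step 4 through step 9 cancels to the identity and can be dropped.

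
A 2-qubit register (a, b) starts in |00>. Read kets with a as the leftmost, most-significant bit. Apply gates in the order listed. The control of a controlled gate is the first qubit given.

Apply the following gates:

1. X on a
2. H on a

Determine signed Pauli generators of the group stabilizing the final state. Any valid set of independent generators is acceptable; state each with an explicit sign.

The final state is stabilized by the group generated by -XI, +IZ; other independent generating sets are equally valid.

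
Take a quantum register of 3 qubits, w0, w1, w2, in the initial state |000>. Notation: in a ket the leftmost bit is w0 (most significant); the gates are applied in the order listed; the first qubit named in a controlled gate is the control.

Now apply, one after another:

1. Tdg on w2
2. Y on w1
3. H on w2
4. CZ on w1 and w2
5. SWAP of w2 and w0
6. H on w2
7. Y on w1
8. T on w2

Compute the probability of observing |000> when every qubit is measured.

Outcome |000> occurs with probability 1/4.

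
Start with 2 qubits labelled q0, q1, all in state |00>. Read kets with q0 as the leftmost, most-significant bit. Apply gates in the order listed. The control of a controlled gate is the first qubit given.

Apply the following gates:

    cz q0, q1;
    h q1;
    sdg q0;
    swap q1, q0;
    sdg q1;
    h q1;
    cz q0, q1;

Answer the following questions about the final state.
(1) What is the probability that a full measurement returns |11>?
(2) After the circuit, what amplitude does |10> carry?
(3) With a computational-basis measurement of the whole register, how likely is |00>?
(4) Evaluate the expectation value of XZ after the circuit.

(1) A full measurement returns |11> with probability 1/4.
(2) The amplitude on |10> is 1/2.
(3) Outcome |00> occurs with probability 1/4.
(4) The observable XZ averages to 1.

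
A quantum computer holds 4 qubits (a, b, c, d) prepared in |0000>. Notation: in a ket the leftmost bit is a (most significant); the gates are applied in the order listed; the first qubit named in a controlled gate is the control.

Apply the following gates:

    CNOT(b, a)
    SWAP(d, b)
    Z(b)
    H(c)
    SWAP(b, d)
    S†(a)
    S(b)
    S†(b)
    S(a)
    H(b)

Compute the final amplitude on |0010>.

The final state's coefficient on |0010> equals 1/2. Key observation: steps 6-9 multiply out to the identity, so the circuit reduces to the remaining gates.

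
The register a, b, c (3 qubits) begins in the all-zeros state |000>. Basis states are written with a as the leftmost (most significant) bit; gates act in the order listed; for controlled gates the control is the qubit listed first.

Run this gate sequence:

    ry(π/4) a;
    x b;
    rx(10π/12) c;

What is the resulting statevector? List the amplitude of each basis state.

The resulting statevector has amplitude 0 on |000>, 0 on |001>, (-sqrt(2) + sqrt(6))*sqrt(sqrt(2) + 2)/8 on |010>, -sqrt(6)*I*sqrt(sqrt(2) + 2)/8 - sqrt(2)*I*sqrt(sqrt(2) + 2)/8 on |011>, 0 on |100>, 0 on |101>, sqrt(2 - sqrt(2))*(-sqrt(2) + sqrt(6))/8 on |110>, -sqrt(6)*I*sqrt(2 - sqrt(2))/8 - sqrt(2)*I*sqrt(2 - sqrt(2))/8 on |111>.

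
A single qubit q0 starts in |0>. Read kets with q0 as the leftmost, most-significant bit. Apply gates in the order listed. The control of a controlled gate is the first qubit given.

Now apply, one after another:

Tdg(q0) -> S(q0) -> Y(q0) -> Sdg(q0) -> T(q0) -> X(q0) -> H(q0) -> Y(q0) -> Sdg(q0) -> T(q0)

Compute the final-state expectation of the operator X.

The expectation value of X is -sqrt(2)/2.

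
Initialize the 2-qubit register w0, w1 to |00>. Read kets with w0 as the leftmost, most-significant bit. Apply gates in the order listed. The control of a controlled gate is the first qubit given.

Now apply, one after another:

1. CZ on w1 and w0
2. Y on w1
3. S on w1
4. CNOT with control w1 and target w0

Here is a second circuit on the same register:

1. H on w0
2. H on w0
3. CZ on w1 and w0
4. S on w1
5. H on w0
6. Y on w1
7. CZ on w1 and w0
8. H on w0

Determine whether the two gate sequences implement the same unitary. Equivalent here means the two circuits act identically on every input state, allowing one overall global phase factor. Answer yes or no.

No: there is an input state on which the two circuits produce genuinely different outputs (not merely differing by a phase).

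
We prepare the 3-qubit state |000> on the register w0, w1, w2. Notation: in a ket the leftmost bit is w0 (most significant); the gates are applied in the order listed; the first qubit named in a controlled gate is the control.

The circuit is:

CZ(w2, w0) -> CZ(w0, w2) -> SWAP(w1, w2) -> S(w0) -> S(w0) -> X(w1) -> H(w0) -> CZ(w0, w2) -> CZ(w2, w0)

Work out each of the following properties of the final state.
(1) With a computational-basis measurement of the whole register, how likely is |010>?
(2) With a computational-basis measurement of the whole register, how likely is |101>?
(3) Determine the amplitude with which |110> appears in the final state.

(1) Outcome |010> occurs with probability 1/2.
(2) Outcome |101> occurs with probability 0.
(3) |110> carries amplitude sqrt(2)/2 in the final state.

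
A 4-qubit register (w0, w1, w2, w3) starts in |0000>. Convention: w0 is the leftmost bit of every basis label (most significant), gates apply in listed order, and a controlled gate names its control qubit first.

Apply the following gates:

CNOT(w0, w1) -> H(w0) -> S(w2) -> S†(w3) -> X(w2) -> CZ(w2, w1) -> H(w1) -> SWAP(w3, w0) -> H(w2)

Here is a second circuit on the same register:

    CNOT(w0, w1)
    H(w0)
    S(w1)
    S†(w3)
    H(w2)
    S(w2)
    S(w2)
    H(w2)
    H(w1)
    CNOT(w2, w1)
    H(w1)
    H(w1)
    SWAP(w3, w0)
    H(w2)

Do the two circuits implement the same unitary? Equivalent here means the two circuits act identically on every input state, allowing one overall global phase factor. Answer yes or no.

No — the two circuits implement different unitaries, even allowing a global phase.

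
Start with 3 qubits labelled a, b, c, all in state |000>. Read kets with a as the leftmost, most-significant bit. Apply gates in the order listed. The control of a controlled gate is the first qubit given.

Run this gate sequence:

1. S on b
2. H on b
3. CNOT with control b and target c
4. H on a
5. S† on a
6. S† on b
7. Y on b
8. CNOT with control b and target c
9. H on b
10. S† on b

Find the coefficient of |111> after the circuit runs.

|111> carries amplitude sqrt(2)*(1 + I)/4 in the final state.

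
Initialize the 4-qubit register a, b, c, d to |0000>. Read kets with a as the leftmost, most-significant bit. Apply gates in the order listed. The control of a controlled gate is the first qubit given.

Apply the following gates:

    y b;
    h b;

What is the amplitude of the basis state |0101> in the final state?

The final state's coefficient on |0101> equals 0.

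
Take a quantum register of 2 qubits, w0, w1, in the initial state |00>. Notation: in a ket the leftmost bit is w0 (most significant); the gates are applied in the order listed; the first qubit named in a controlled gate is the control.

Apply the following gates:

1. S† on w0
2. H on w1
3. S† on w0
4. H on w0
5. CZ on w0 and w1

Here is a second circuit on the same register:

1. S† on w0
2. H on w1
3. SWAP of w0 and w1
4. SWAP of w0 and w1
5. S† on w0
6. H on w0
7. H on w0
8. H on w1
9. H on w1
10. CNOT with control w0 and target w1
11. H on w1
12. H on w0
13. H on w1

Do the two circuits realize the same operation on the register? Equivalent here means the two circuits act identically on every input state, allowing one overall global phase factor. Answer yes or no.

No: there is an input state on which the two circuits produce genuinely different outputs (not merely differing by a phase).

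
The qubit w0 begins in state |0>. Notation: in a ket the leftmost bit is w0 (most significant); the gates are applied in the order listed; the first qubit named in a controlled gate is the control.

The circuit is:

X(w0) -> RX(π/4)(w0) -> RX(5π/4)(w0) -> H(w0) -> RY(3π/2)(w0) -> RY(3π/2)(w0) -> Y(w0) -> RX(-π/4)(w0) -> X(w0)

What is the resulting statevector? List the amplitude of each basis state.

After the circuit, the state carries amplitude sqrt(2*sqrt(2) + 4)/4 + I*sqrt(4 - 2*sqrt(2))/4 + I*sqrt(2 - sqrt(2))/2 on |0>, -sqrt(2*sqrt(2) + 4)/4 + sqrt(sqrt(2) + 2)/2 - I*sqrt(4 - 2*sqrt(2))/4 on |1>.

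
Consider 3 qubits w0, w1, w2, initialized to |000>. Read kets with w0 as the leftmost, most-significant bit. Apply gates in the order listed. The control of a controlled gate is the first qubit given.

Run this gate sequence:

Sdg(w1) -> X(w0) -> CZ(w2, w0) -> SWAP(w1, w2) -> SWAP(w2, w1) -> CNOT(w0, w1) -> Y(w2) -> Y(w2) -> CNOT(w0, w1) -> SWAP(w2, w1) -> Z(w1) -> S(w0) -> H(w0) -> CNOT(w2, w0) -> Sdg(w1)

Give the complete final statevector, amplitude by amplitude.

The final amplitudes are sqrt(2)*I/2 on |000>, -sqrt(2)*I/2 on |100>, and 0 on every other basis state. Key observation: steps 5-10 multiply out to the identity, so the circuit reduces to the remaining gates.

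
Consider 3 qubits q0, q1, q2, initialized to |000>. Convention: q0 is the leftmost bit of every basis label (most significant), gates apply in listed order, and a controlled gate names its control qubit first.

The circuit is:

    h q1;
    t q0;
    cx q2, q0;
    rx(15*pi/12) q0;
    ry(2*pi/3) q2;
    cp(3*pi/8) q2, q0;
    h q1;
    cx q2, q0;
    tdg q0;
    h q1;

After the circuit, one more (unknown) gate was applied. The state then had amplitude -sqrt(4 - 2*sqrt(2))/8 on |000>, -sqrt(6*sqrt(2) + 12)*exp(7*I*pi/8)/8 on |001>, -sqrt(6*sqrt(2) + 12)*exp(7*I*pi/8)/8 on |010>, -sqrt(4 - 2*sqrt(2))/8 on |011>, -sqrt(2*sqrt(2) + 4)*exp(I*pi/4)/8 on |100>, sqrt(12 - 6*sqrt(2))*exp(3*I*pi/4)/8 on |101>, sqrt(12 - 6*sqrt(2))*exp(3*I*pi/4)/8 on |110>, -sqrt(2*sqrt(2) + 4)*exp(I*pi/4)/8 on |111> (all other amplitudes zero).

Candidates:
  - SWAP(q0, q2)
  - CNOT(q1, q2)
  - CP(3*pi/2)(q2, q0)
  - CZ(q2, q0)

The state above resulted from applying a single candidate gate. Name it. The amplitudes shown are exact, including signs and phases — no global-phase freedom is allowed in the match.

The applied gate was CNOT(q1, q2).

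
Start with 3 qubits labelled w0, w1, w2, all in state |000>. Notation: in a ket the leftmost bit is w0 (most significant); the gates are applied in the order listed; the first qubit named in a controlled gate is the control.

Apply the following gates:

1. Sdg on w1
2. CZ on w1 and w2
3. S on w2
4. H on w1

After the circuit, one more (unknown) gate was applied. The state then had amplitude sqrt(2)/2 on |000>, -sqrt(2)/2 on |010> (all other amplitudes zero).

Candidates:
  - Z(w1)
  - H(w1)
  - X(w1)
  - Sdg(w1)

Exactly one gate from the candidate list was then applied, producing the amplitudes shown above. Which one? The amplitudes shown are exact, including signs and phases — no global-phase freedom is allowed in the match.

The unique candidate consistent with the amplitudes is Z(w1).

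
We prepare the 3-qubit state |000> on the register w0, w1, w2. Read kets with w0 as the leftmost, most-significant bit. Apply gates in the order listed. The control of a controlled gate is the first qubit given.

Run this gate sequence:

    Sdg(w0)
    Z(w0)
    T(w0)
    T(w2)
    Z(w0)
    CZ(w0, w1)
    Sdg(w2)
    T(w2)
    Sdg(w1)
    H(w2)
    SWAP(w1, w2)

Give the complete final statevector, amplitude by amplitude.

The final amplitudes are sqrt(2)/2 on |000>, sqrt(2)/2 on |010>, and 0 on every other basis state.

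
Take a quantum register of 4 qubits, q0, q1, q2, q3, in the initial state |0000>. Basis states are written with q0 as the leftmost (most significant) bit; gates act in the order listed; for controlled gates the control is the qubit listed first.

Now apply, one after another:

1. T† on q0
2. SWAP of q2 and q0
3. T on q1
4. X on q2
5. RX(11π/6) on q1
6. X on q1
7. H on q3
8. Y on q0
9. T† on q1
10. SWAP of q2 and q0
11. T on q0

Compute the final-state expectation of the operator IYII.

In the final state, IYII has expectation -sqrt(2)/4.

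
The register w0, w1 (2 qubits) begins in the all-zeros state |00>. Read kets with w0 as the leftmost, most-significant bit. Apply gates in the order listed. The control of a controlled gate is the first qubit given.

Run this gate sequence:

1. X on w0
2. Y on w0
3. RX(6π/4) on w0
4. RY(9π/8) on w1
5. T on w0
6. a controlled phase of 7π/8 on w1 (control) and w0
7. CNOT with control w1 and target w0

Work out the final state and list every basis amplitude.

The final amplitudes are -sqrt(2)*I*sin(pi/16)/2 on |00>, sqrt(2)*exp(I*pi/8)*cos(pi/16)/2 on |01>, sqrt(2)*exp(I*pi/4)*sin(pi/16)/2 on |10>, sqrt(2)*I*cos(pi/16)/2 on |11>.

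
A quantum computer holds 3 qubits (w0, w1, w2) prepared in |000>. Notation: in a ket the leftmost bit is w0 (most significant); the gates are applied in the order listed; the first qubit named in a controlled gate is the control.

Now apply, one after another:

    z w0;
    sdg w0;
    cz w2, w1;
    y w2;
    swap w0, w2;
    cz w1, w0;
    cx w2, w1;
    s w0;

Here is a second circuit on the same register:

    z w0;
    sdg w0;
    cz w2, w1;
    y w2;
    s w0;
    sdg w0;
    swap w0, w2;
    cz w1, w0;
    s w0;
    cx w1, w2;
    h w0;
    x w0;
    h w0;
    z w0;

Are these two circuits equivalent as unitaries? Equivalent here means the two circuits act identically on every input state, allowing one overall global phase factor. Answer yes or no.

No: there is an input state on which the two circuits produce genuinely different outputs (not merely differing by a phase).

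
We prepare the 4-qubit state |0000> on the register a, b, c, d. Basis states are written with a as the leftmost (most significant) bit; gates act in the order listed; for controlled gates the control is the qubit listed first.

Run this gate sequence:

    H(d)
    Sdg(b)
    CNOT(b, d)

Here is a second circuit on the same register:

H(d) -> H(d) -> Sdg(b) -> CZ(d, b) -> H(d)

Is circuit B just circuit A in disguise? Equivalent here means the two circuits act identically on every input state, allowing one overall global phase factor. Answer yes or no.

Yes, they are equivalent — the unitaries differ by at most a global phase.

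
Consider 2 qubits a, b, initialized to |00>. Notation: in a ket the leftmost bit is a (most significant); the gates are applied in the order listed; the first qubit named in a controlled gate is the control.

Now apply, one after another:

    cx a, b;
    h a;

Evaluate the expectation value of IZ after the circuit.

The observable IZ averages to 1.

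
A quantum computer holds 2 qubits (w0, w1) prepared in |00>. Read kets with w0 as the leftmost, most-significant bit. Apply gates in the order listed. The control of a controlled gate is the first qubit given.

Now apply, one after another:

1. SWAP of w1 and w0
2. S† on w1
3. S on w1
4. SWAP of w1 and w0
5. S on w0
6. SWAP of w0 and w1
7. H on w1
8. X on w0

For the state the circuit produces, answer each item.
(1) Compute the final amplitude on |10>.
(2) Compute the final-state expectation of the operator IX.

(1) |10> carries amplitude sqrt(2)/2 in the final state. Key observation: steps 1-4 multiply out to the identity, so the circuit reduces to the remaining gates.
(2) In the final state, IX has expectation 1.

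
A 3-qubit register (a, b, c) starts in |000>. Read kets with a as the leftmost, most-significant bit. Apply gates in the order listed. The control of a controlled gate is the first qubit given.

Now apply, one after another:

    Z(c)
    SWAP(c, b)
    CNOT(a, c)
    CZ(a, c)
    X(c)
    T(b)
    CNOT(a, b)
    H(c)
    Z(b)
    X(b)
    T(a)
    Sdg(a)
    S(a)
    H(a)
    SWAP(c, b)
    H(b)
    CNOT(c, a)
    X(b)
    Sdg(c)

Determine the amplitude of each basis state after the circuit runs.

The resulting statevector has amplitude -sqrt(2)*I/2 on |001>, -sqrt(2)*I/2 on |101>, and 0 on every other basis state.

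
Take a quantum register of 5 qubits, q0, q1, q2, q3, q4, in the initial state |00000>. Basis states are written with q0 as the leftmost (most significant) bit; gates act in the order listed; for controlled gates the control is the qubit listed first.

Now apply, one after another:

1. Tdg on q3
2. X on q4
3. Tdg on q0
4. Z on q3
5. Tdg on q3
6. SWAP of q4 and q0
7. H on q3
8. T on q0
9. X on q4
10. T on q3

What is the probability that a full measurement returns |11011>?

Outcome |11011> occurs with probability 0.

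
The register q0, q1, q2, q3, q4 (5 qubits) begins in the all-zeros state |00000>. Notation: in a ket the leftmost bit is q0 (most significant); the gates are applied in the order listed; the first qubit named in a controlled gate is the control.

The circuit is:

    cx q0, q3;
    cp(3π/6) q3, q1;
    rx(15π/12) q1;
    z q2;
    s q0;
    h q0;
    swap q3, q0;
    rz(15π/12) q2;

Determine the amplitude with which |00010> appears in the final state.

The amplitude on |00010> is sqrt(4 - 2*sqrt(2))*exp(3*I*pi/8)/4.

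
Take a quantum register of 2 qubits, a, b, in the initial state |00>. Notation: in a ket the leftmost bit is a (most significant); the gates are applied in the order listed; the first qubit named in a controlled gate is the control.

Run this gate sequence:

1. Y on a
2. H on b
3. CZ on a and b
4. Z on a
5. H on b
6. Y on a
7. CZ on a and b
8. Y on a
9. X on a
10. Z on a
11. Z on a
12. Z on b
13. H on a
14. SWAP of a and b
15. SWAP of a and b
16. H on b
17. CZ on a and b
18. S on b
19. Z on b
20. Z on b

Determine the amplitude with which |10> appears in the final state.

|10> carries amplitude I/2 in the final state.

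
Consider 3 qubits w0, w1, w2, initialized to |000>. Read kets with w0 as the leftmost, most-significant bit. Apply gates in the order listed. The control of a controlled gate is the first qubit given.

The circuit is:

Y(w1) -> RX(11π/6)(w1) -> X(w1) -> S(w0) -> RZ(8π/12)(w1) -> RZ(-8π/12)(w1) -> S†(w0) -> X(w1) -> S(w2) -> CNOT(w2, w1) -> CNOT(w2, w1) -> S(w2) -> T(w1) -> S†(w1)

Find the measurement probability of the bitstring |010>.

The probability of measuring |010> is sqrt(3)/4 + 1/2. Key observation: steps 3-8 multiply out to the identity, so the circuit reduces to the remaining gates.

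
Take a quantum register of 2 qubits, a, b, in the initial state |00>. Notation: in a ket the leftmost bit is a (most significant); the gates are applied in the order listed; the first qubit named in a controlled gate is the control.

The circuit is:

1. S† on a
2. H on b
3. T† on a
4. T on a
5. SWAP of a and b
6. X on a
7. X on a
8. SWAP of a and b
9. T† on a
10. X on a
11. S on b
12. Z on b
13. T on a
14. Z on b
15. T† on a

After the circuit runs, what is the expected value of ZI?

The observable ZI averages to -1. Key observation: the block from step 5 through step 8 cancels to the identity and can be dropped.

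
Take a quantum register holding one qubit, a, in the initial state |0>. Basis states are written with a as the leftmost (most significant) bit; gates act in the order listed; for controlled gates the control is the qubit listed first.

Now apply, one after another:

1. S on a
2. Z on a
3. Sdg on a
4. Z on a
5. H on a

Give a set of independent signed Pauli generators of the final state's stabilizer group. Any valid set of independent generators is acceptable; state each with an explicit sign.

The final state is stabilized by the group generated by +X; other independent generating sets are equally valid.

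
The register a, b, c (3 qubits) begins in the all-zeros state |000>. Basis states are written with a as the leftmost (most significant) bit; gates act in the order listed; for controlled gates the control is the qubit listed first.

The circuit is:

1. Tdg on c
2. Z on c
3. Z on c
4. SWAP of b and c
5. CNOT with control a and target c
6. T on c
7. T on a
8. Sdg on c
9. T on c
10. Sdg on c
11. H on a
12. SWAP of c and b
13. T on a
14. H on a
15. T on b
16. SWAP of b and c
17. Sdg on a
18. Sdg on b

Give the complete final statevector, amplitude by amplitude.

After the circuit, the state carries amplitude 1/2 + exp(I*pi/4)/2 on |000>, -I/2 + exp(3*I*pi/4)/2 on |100>, and 0 on every other basis state.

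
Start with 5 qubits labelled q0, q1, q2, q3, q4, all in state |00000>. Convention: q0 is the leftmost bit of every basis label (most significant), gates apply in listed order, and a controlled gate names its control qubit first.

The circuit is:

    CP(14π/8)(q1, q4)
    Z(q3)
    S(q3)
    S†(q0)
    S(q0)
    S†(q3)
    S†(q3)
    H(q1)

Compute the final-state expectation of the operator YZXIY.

The observable YZXIY averages to 0. Key observation: gates 3-6 undo each other exactly, leaving only the rest of the circuit to track.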